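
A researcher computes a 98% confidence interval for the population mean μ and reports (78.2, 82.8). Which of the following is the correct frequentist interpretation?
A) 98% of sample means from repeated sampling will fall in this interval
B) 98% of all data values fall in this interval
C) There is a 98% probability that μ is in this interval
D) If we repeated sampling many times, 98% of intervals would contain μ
D

A) Wrong — coverage applies to intervals containing μ, not to future x̄ values.
B) Wrong — a CI is about the parameter μ, not individual data values.
C) Wrong — μ is fixed; the randomness lives in the interval, not in μ.
D) Correct — this is the frequentist long-run coverage interpretation.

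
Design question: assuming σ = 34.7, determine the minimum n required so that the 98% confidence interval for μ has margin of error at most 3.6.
n ≥ 503

For margin E ≤ 3.6:
n ≥ (z* · σ / E)²
n ≥ (2.326 · 34.7 / 3.6)²
n ≥ 502.66

Minimum n = 503 (rounding up)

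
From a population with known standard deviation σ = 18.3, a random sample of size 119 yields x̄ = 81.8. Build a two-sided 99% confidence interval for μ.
(77.48, 86.12)

z-interval (σ known):
z* = 2.576 for 99% confidence

Margin of error = z* · σ/√n = 2.576 · 18.3/√119 = 4.32

CI: (81.8 - 4.32, 81.8 + 4.32) = (77.48, 86.12)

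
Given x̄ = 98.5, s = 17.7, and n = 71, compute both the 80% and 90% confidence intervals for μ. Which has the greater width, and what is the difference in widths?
90% CI is wider by 1.56

df = 70
80% CI: t* = 1.294, (95.78, 101.22), width = 2 · t* · s/√n = 5.44
90% CI: t* = 1.667, (95.00, 102.00), width = 2 · t* · s/√n = 7.00

The 90% CI is wider by 7.00 - 5.44 = 1.56.
Higher confidence requires a wider interval.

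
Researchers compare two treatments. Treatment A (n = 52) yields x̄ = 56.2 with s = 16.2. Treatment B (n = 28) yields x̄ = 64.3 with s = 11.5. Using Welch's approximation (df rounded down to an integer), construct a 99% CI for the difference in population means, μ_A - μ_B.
(-16.37, 0.17)

Difference: x̄₁ - x̄₂ = -8.10
SE = √(s₁²/n₁ + s₂²/n₂) = √(16.2²/52 + 11.5²/28) = 3.1257
df = 72.00 → 72 (Welch–Satterthwaite, rounded down)
t* = 2.646

CI: -8.10 ± 2.646 · 3.1257 = -8.10 ± 8.27 = (-16.37, 0.17)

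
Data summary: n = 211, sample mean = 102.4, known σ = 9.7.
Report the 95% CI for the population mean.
(101.09, 103.71)

z-interval (σ known):
z* = 1.960 for 95% confidence

Margin of error = z* · σ/√n = 1.960 · 9.7/√211 = 1.31

CI: (102.4 - 1.31, 102.4 + 1.31) = (101.09, 103.71)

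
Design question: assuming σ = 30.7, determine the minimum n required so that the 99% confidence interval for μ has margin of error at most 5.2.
n ≥ 232

For margin E ≤ 5.2:
n ≥ (z* · σ / E)²
n ≥ (2.576 · 30.7 / 5.2)²
n ≥ 231.29

Minimum n = 232 (rounding up)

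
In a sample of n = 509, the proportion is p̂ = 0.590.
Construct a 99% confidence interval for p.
(0.534, 0.646)

Proportion CI:
SE = √(p̂(1-p̂)/n) = √(0.590 · 0.410 / 509) = 0.02180

z* = 2.576
Margin = z* · SE = 2.576 · 0.02180 = 0.0562

CI: 0.590 ± 0.0562 = (0.534, 0.646)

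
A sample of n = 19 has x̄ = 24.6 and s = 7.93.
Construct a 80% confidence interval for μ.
(22.18, 27.02)

t-interval (σ unknown):
df = n - 1 = 18
t* = 1.330 for 80% confidence

Margin of error = t* · s/√n = 1.330 · 7.93/√19 = 2.42

CI: (22.18, 27.02)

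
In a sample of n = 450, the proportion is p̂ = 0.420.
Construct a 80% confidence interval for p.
(0.390, 0.450)

Proportion CI:
SE = √(p̂(1-p̂)/n) = √(0.420 · 0.580 / 450) = 0.02327

z* = 1.282
Margin = z* · SE = 1.282 · 0.02327 = 0.0298

CI: 0.420 ± 0.0298 = (0.390, 0.450)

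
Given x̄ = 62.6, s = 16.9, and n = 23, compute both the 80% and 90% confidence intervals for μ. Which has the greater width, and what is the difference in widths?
90% CI is wider by 2.79

df = 22
80% CI: t* = 1.321, (57.94, 67.26), width = 2 · t* · s/√n = 9.31
90% CI: t* = 1.717, (56.55, 68.65), width = 2 · t* · s/√n = 12.10

The 90% CI is wider by 12.10 - 9.31 = 2.79.
Higher confidence requires a wider interval.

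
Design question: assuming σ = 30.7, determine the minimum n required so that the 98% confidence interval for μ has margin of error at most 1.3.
n ≥ 3018

For margin E ≤ 1.3:
n ≥ (z* · σ / E)²
n ≥ (2.326 · 30.7 / 1.3)²
n ≥ 3017.24

Minimum n = 3018 (rounding up)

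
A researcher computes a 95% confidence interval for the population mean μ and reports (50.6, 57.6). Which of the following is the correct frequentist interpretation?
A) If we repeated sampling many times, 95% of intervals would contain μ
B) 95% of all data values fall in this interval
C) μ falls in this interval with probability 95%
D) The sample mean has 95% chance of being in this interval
A

A) Correct — this is the frequentist long-run coverage interpretation.
B) Wrong — a CI is about the parameter μ, not individual data values.
C) Wrong — μ is fixed; the randomness lives in the interval, not in μ.
D) Wrong — x̄ is observed and sits in the interval by construction.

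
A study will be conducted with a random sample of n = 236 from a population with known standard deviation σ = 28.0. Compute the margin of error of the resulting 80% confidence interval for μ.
Margin of error = 2.34

Margin of error = z* · σ/√n
= 1.282 · 28.0/√236
= 1.282 · 28.0/15.3623
= 2.34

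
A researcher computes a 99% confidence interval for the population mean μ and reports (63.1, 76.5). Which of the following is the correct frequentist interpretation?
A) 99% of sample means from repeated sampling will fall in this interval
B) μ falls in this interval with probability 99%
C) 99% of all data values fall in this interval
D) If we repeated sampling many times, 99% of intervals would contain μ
D

A) Wrong — coverage applies to intervals containing μ, not to future x̄ values.
B) Wrong — μ is fixed; the randomness lives in the interval, not in μ.
C) Wrong — a CI is about the parameter μ, not individual data values.
D) Correct — this is the frequentist long-run coverage interpretation.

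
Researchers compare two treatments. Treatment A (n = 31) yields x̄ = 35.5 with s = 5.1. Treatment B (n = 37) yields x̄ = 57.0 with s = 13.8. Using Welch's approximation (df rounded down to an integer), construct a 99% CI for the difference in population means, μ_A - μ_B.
(-28.07, -14.93)

Difference: x̄₁ - x̄₂ = -21.50
SE = √(s₁²/n₁ + s₂²/n₂) = √(5.1²/31 + 13.8²/37) = 2.4466
df = 47.19 → 47 (Welch–Satterthwaite, rounded down)
t* = 2.685

CI: -21.50 ± 2.685 · 2.4466 = -21.50 ± 6.57 = (-28.07, -14.93)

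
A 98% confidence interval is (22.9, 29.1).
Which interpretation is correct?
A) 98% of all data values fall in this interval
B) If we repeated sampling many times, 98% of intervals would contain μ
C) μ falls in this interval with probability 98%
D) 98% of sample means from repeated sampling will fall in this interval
B

A) Wrong — a CI is about the parameter μ, not individual data values.
B) Correct — this is the frequentist long-run coverage interpretation.
C) Wrong — μ is fixed; the randomness lives in the interval, not in μ.
D) Wrong — coverage applies to intervals containing μ, not to future x̄ values.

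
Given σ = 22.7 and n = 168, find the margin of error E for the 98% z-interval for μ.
Margin of error = 4.07

Margin of error = z* · σ/√n
= 2.326 · 22.7/√168
= 2.326 · 22.7/12.9615
= 4.07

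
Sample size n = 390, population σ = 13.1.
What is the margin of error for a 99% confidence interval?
Margin of error = 1.71

Margin of error = z* · σ/√n
= 2.576 · 13.1/√390
= 2.576 · 13.1/19.7484
= 1.71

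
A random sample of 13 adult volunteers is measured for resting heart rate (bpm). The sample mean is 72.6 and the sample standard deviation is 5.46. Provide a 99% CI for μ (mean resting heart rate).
(67.97, 77.23)

t-interval (σ unknown):
df = n - 1 = 12
t* = 3.055 for 99% confidence

Margin of error = t* · s/√n = 3.055 · 5.46/√13 = 4.63

CI: (67.97, 77.23)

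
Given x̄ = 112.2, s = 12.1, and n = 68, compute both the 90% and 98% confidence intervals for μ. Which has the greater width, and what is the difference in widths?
98% CI is wider by 2.09

df = 67
90% CI: t* = 1.668, (109.75, 114.65), width = 2 · t* · s/√n = 4.90
98% CI: t* = 2.383, (108.70, 115.70), width = 2 · t* · s/√n = 6.99

The 98% CI is wider by 6.99 - 4.90 = 2.09.
Higher confidence requires a wider interval.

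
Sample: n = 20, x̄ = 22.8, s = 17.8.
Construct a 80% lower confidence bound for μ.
μ ≥ 19.37

Lower bound (one-sided):
t* = 0.861 (one-sided for 80%)
Lower bound = x̄ - t* · s/√n = 22.8 - 0.861 · 17.8/√20 = 19.37

We are 80% confident that μ ≥ 19.37.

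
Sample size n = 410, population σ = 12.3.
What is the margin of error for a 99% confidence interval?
Margin of error = 1.56

Margin of error = z* · σ/√n
= 2.576 · 12.3/√410
= 2.576 · 12.3/20.2485
= 1.56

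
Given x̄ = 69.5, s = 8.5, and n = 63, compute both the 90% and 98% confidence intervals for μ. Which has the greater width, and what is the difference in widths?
98% CI is wider by 1.53

df = 62
90% CI: t* = 1.670, (67.71, 71.29), width = 2 · t* · s/√n = 3.58
98% CI: t* = 2.388, (66.94, 72.06), width = 2 · t* · s/√n = 5.11

The 98% CI is wider by 5.11 - 3.58 = 1.53.
Higher confidence requires a wider interval.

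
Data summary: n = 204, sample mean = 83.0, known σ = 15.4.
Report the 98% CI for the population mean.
(80.49, 85.51)

z-interval (σ known):
z* = 2.326 for 98% confidence

Margin of error = z* · σ/√n = 2.326 · 15.4/√204 = 2.51

CI: (83.0 - 2.51, 83.0 + 2.51) = (80.49, 85.51)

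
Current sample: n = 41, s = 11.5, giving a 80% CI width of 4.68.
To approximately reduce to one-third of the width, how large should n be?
n ≈ 369

CI width ∝ 1/√n
To reduce width by factor 3, need √n to grow by 3 → need 3² = 9 times as many samples.

Current: n = 41, width = 4.68
New: n = 369, width ≈ 1.54

Width reduced by factor of 4.68/1.54 = 3.04.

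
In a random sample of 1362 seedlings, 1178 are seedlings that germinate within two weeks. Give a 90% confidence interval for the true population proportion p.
(0.850, 0.880)

Proportion CI:
p̂ = 1178/1362 = 0.86490
SE = √(p̂(1-p̂)/n) = √(0.86490 · 0.13510 / 1362) = 0.00926

z* = 1.645
Margin = z* · SE = 1.645 · 0.00926 = 0.0152

CI: 0.86490 ± 0.0152 = (0.850, 0.880)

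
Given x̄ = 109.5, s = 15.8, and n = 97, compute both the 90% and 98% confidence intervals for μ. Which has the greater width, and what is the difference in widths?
98% CI is wider by 2.26

df = 96
90% CI: t* = 1.661, (106.84, 112.16), width = 2 · t* · s/√n = 5.33
98% CI: t* = 2.366, (105.70, 113.30), width = 2 · t* · s/√n = 7.59

The 98% CI is wider by 7.59 - 5.33 = 2.26.
Higher confidence requires a wider interval.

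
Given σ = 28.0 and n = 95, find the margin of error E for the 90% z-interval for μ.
Margin of error = 4.73

Margin of error = z* · σ/√n
= 1.645 · 28.0/√95
= 1.645 · 28.0/9.7468
= 4.73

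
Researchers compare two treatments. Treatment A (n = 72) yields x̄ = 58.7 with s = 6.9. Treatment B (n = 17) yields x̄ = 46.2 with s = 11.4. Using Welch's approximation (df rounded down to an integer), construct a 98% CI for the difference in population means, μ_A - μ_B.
(5.15, 19.85)

Difference: x̄₁ - x̄₂ = 12.50
SE = √(s₁²/n₁ + s₂²/n₂) = √(6.9²/72 + 11.4²/17) = 2.8820
df = 18.86 → 18 (Welch–Satterthwaite, rounded down)
t* = 2.552

CI: 12.50 ± 2.552 · 2.8820 = 12.50 ± 7.35 = (5.15, 19.85)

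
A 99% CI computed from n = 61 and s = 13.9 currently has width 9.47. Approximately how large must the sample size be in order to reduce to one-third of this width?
n ≈ 549

CI width ∝ 1/√n
To reduce width by factor 3, need √n to grow by 3 → need 3² = 9 times as many samples.

Current: n = 61, width = 9.47
New: n = 549, width ≈ 3.07

Width reduced by factor of 9.47/3.07 = 3.08.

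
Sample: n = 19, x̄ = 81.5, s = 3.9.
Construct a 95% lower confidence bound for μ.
μ ≥ 79.95

Lower bound (one-sided):
t* = 1.734 (one-sided for 95%)
Lower bound = x̄ - t* · s/√n = 81.5 - 1.734 · 3.9/√19 = 79.95

We are 95% confident that μ ≥ 79.95.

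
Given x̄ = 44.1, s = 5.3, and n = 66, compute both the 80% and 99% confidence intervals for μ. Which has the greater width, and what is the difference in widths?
99% CI is wider by 1.77

df = 65
80% CI: t* = 1.295, (43.26, 44.94), width = 2 · t* · s/√n = 1.69
99% CI: t* = 2.654, (42.37, 45.83), width = 2 · t* · s/√n = 3.46

The 99% CI is wider by 3.46 - 1.69 = 1.77.
Higher confidence requires a wider interval.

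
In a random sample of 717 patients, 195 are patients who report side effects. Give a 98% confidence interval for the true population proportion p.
(0.233, 0.311)

Proportion CI:
p̂ = 195/717 = 0.27197
SE = √(p̂(1-p̂)/n) = √(0.27197 · 0.72803 / 717) = 0.01662

z* = 2.326
Margin = z* · SE = 2.326 · 0.01662 = 0.0387

CI: 0.27197 ± 0.0387 = (0.233, 0.311)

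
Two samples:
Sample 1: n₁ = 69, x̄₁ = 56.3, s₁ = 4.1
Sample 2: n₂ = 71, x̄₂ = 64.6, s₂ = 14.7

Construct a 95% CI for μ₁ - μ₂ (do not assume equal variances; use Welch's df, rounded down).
(-11.91, -4.69)

Difference: x̄₁ - x̄₂ = -8.30
SE = √(s₁²/n₁ + s₂²/n₂) = √(4.1²/69 + 14.7²/71) = 1.8130
df = 81.12 → 81 (Welch–Satterthwaite, rounded down)
t* = 1.990

CI: -8.30 ± 1.990 · 1.8130 = -8.30 ± 3.61 = (-11.91, -4.69)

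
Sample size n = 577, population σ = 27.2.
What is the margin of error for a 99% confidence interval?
Margin of error = 2.92

Margin of error = z* · σ/√n
= 2.576 · 27.2/√577
= 2.576 · 27.2/24.0208
= 2.92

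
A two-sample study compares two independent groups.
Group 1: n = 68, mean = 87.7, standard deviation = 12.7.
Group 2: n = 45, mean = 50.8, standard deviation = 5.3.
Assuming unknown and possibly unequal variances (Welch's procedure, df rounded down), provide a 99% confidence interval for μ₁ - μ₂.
(32.35, 41.45)

Difference: x̄₁ - x̄₂ = 36.90
SE = √(s₁²/n₁ + s₂²/n₂) = √(12.7²/68 + 5.3²/45) = 1.7309
df = 96.71 → 96 (Welch–Satterthwaite, rounded down)
t* = 2.628

CI: 36.90 ± 2.628 · 1.7309 = 36.90 ± 4.55 = (32.35, 41.45)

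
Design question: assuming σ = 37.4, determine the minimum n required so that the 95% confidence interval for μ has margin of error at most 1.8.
n ≥ 1659

For margin E ≤ 1.8:
n ≥ (z* · σ / E)²
n ≥ (1.960 · 37.4 / 1.8)²
n ≥ 1658.48

Minimum n = 1659 (rounding up)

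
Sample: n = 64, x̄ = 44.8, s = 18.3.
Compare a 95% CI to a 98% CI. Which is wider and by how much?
98% CI is wider by 1.78

df = 63
95% CI: t* = 1.998, (40.23, 49.37), width = 2 · t* · s/√n = 9.14
98% CI: t* = 2.387, (39.34, 50.26), width = 2 · t* · s/√n = 10.92

The 98% CI is wider by 10.92 - 9.14 = 1.78.
Higher confidence requires a wider interval.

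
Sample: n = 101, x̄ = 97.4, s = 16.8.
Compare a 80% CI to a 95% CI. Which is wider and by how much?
95% CI is wider by 2.32

df = 100
80% CI: t* = 1.290, (95.24, 99.56), width = 2 · t* · s/√n = 4.31
95% CI: t* = 1.984, (94.08, 100.72), width = 2 · t* · s/√n = 6.63

The 95% CI is wider by 6.63 - 4.31 = 2.32.
Higher confidence requires a wider interval.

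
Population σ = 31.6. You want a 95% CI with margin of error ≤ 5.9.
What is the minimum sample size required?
n ≥ 111

For margin E ≤ 5.9:
n ≥ (z* · σ / E)²
n ≥ (1.960 · 31.6 / 5.9)²
n ≥ 110.20

Minimum n = 111 (rounding up)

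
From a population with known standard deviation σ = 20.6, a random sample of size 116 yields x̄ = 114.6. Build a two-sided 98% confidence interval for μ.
(110.15, 119.05)

z-interval (σ known):
z* = 2.326 for 98% confidence

Margin of error = z* · σ/√n = 2.326 · 20.6/√116 = 4.45

CI: (114.6 - 4.45, 114.6 + 4.45) = (110.15, 119.05)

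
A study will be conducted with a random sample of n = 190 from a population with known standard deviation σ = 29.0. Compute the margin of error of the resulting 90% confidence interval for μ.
Margin of error = 3.46

Margin of error = z* · σ/√n
= 1.645 · 29.0/√190
= 1.645 · 29.0/13.7840
= 3.46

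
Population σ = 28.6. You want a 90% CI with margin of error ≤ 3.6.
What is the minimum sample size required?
n ≥ 171

For margin E ≤ 3.6:
n ≥ (z* · σ / E)²
n ≥ (1.645 · 28.6 / 3.6)²
n ≥ 170.79

Minimum n = 171 (rounding up)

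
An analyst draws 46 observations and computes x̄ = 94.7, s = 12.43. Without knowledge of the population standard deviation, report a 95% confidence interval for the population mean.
(91.01, 98.39)

t-interval (σ unknown):
df = n - 1 = 45
t* = 2.014 for 95% confidence

Margin of error = t* · s/√n = 2.014 · 12.43/√46 = 3.69

CI: (91.01, 98.39)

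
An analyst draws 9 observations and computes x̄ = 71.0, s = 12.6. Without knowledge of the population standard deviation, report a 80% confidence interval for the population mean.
(65.13, 76.87)

t-interval (σ unknown):
df = n - 1 = 8
t* = 1.397 for 80% confidence

Margin of error = t* · s/√n = 1.397 · 12.6/√9 = 5.87

CI: (65.13, 76.87)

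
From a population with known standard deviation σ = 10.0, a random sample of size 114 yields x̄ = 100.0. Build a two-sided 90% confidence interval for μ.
(98.46, 101.54)

z-interval (σ known):
z* = 1.645 for 90% confidence

Margin of error = z* · σ/√n = 1.645 · 10.0/√114 = 1.54

CI: (100.0 - 1.54, 100.0 + 1.54) = (98.46, 101.54)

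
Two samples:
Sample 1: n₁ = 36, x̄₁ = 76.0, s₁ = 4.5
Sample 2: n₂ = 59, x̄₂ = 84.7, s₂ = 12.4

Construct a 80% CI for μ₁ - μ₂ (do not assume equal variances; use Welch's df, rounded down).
(-11.00, -6.40)

Difference: x̄₁ - x̄₂ = -8.70
SE = √(s₁²/n₁ + s₂²/n₂) = √(4.5²/36 + 12.4²/59) = 1.7801
df = 79.59 → 79 (Welch–Satterthwaite, rounded down)
t* = 1.292

CI: -8.70 ± 1.292 · 1.7801 = -8.70 ± 2.30 = (-11.00, -6.40)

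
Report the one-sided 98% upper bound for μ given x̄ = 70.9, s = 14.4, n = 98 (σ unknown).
μ ≤ 73.93

Upper bound (one-sided):
t* = 2.082 (one-sided for 98%)
Upper bound = x̄ + t* · s/√n = 70.9 + 2.082 · 14.4/√98 = 73.93

We are 98% confident that μ ≤ 73.93.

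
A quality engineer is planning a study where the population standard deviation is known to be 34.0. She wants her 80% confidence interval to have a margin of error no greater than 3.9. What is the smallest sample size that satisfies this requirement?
n ≥ 125

For margin E ≤ 3.9:
n ≥ (z* · σ / E)²
n ≥ (1.282 · 34.0 / 3.9)²
n ≥ 124.91

Minimum n = 125 (rounding up)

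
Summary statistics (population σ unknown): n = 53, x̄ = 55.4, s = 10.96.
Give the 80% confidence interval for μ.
(53.45, 57.35)

t-interval (σ unknown):
df = n - 1 = 52
t* = 1.298 for 80% confidence

Margin of error = t* · s/√n = 1.298 · 10.96/√53 = 1.95

CI: (53.45, 57.35)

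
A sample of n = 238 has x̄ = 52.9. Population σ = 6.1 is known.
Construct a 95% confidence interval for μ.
(52.13, 53.67)

z-interval (σ known):
z* = 1.960 for 95% confidence

Margin of error = z* · σ/√n = 1.960 · 6.1/√238 = 0.77

CI: (52.9 - 0.77, 52.9 + 0.77) = (52.13, 53.67)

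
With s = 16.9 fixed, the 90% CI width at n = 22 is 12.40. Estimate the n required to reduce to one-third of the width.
n ≈ 198

CI width ∝ 1/√n
To reduce width by factor 3, need √n to grow by 3 → need 3² = 9 times as many samples.

Current: n = 22, width = 12.40
New: n = 198, width ≈ 3.97

Width reduced by factor of 12.40/3.97 = 3.12.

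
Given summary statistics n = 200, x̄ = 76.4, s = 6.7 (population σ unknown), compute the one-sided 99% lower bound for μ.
μ ≥ 75.29

Lower bound (one-sided):
t* = 2.345 (one-sided for 99%)
Lower bound = x̄ - t* · s/√n = 76.4 - 2.345 · 6.7/√200 = 75.29

We are 99% confident that μ ≥ 75.29.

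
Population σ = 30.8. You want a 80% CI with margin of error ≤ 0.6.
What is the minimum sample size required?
n ≥ 4331

For margin E ≤ 0.6:
n ≥ (z* · σ / E)²
n ≥ (1.282 · 30.8 / 0.6)²
n ≥ 4330.87

Minimum n = 4331 (rounding up)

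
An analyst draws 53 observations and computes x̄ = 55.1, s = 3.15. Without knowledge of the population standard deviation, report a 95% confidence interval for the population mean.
(54.23, 55.97)

t-interval (σ unknown):
df = n - 1 = 52
t* = 2.007 for 95% confidence

Margin of error = t* · s/√n = 2.007 · 3.15/√53 = 0.87

CI: (54.23, 55.97)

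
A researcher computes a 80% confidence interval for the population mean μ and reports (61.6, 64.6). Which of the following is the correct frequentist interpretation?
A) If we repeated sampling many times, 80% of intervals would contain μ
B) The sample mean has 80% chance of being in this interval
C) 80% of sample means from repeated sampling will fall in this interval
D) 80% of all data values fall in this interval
A

A) Correct — this is the frequentist long-run coverage interpretation.
B) Wrong — x̄ is observed and sits in the interval by construction.
C) Wrong — coverage applies to intervals containing μ, not to future x̄ values.
D) Wrong — a CI is about the parameter μ, not individual data values.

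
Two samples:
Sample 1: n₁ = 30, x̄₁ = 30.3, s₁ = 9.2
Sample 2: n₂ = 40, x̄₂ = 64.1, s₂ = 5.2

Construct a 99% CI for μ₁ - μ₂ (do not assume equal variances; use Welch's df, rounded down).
(-38.85, -28.75)

Difference: x̄₁ - x̄₂ = -33.80
SE = √(s₁²/n₁ + s₂²/n₂) = √(9.2²/30 + 5.2²/40) = 1.8701
df = 42.74 → 42 (Welch–Satterthwaite, rounded down)
t* = 2.698

CI: -33.80 ± 2.698 · 1.8701 = -33.80 ± 5.05 = (-38.85, -28.75)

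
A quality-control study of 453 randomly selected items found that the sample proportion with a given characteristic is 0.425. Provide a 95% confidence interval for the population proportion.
(0.379, 0.471)

Proportion CI:
SE = √(p̂(1-p̂)/n) = √(0.425 · 0.575 / 453) = 0.02323

z* = 1.960
Margin = z* · SE = 1.960 · 0.02323 = 0.0455

CI: 0.425 ± 0.0455 = (0.379, 0.471)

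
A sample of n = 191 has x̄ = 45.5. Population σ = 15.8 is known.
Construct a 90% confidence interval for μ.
(43.62, 47.38)

z-interval (σ known):
z* = 1.645 for 90% confidence

Margin of error = z* · σ/√n = 1.645 · 15.8/√191 = 1.88

CI: (45.5 - 1.88, 45.5 + 1.88) = (43.62, 47.38)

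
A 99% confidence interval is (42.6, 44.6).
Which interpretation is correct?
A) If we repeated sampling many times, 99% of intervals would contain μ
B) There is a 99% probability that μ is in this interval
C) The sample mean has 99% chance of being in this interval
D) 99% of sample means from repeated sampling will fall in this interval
A

A) Correct — this is the frequentist long-run coverage interpretation.
B) Wrong — μ is fixed; the randomness lives in the interval, not in μ.
C) Wrong — x̄ is observed and sits in the interval by construction.
D) Wrong — coverage applies to intervals containing μ, not to future x̄ values.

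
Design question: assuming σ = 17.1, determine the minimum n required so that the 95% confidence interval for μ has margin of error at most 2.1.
n ≥ 255

For margin E ≤ 2.1:
n ≥ (z* · σ / E)²
n ≥ (1.960 · 17.1 / 2.1)²
n ≥ 254.72

Minimum n = 255 (rounding up)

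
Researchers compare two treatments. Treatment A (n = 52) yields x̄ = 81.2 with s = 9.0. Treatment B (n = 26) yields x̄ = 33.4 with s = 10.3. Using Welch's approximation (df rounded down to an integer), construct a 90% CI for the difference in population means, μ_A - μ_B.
(43.81, 51.79)

Difference: x̄₁ - x̄₂ = 47.80
SE = √(s₁²/n₁ + s₂²/n₂) = √(9.0²/52 + 10.3²/26) = 2.3745
df = 44.55 → 44 (Welch–Satterthwaite, rounded down)
t* = 1.680

CI: 47.80 ± 1.680 · 2.3745 = 47.80 ± 3.99 = (43.81, 51.79)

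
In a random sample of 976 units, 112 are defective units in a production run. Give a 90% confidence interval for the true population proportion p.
(0.098, 0.132)

Proportion CI:
p̂ = 112/976 = 0.11475
SE = √(p̂(1-p̂)/n) = √(0.11475 · 0.88525 / 976) = 0.01020

z* = 1.645
Margin = z* · SE = 1.645 · 0.01020 = 0.0168

CI: 0.11475 ± 0.0168 = (0.098, 0.132)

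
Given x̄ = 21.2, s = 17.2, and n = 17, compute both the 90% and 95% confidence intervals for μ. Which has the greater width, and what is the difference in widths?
95% CI is wider by 3.12

df = 16
90% CI: t* = 1.746, (13.92, 28.48), width = 2 · t* · s/√n = 14.57
95% CI: t* = 2.120, (12.36, 30.04), width = 2 · t* · s/√n = 17.69

The 95% CI is wider by 17.69 - 14.57 = 3.12.
Higher confidence requires a wider interval.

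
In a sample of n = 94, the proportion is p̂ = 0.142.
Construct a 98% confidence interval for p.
(0.058, 0.226)

Proportion CI:
SE = √(p̂(1-p̂)/n) = √(0.142 · 0.858 / 94) = 0.03600

z* = 2.326
Margin = z* · SE = 2.326 · 0.03600 = 0.0837

CI: 0.142 ± 0.0837 = (0.058, 0.226)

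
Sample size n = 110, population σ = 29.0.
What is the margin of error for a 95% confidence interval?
Margin of error = 5.42

Margin of error = z* · σ/√n
= 1.960 · 29.0/√110
= 1.960 · 29.0/10.4881
= 5.42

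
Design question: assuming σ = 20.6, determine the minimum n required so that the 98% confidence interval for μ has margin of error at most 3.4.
n ≥ 199

For margin E ≤ 3.4:
n ≥ (z* · σ / E)²
n ≥ (2.326 · 20.6 / 3.4)²
n ≥ 198.61

Minimum n = 199 (rounding up)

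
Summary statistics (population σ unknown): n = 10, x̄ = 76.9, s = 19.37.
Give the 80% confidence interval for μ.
(68.43, 85.37)

t-interval (σ unknown):
df = n - 1 = 9
t* = 1.383 for 80% confidence

Margin of error = t* · s/√n = 1.383 · 19.37/√10 = 8.47

CI: (68.43, 85.37)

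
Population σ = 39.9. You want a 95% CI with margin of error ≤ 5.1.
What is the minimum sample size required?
n ≥ 236

For margin E ≤ 5.1:
n ≥ (z* · σ / E)²
n ≥ (1.960 · 39.9 / 5.1)²
n ≥ 235.14

Minimum n = 236 (rounding up)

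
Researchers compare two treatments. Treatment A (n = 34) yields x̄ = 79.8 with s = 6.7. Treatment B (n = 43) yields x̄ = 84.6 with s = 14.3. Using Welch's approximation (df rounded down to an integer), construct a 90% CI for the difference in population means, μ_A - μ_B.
(-8.92, -0.68)

Difference: x̄₁ - x̄₂ = -4.80
SE = √(s₁²/n₁ + s₂²/n₂) = √(6.7²/34 + 14.3²/43) = 2.4649
df = 62.43 → 62 (Welch–Satterthwaite, rounded down)
t* = 1.670

CI: -4.80 ± 1.670 · 2.4649 = -4.80 ± 4.12 = (-8.92, -0.68)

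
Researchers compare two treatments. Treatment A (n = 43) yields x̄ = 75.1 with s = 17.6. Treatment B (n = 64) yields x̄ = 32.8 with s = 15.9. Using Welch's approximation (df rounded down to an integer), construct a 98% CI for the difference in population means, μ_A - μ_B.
(34.38, 50.22)

Difference: x̄₁ - x̄₂ = 42.30
SE = √(s₁²/n₁ + s₂²/n₂) = √(17.6²/43 + 15.9²/64) = 3.3397
df = 83.88 → 83 (Welch–Satterthwaite, rounded down)
t* = 2.372

CI: 42.30 ± 2.372 · 3.3397 = 42.30 ± 7.92 = (34.38, 50.22)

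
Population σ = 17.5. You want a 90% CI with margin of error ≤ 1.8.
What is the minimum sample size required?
n ≥ 256

For margin E ≤ 1.8:
n ≥ (z* · σ / E)²
n ≥ (1.645 · 17.5 / 1.8)²
n ≥ 255.78

Minimum n = 256 (rounding up)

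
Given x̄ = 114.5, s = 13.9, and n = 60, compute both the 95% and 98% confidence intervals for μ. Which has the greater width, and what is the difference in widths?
98% CI is wider by 1.40

df = 59
95% CI: t* = 2.001, (110.91, 118.09), width = 2 · t* · s/√n = 7.18
98% CI: t* = 2.391, (110.21, 118.79), width = 2 · t* · s/√n = 8.58

The 98% CI is wider by 8.58 - 7.18 = 1.40.
Higher confidence requires a wider interval.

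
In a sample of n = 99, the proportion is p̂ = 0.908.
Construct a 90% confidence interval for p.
(0.860, 0.956)

Proportion CI:
SE = √(p̂(1-p̂)/n) = √(0.908 · 0.092 / 99) = 0.02905

z* = 1.645
Margin = z* · SE = 1.645 · 0.02905 = 0.0478

CI: 0.908 ± 0.0478 = (0.860, 0.956)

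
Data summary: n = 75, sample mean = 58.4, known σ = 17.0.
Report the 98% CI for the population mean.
(53.83, 62.97)

z-interval (σ known):
z* = 2.326 for 98% confidence

Margin of error = z* · σ/√n = 2.326 · 17.0/√75 = 4.57

CI: (58.4 - 4.57, 58.4 + 4.57) = (53.83, 62.97)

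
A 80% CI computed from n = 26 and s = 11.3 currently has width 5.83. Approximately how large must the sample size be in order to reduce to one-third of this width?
n ≈ 234

CI width ∝ 1/√n
To reduce width by factor 3, need √n to grow by 3 → need 3² = 9 times as many samples.

Current: n = 26, width = 5.83
New: n = 234, width ≈ 1.90

Width reduced by factor of 5.83/1.90 = 3.07.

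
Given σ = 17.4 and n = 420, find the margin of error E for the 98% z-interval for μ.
Margin of error = 1.97

Margin of error = z* · σ/√n
= 2.326 · 17.4/√420
= 2.326 · 17.4/20.4939
= 1.97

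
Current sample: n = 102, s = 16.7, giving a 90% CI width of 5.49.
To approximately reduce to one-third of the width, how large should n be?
n ≈ 918

CI width ∝ 1/√n
To reduce width by factor 3, need √n to grow by 3 → need 3² = 9 times as many samples.

Current: n = 102, width = 5.49
New: n = 918, width ≈ 1.82

Width reduced by factor of 5.49/1.82 = 3.02.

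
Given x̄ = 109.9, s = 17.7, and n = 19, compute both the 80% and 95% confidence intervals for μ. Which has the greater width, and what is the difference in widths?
95% CI is wider by 6.26

df = 18
80% CI: t* = 1.330, (104.50, 115.30), width = 2 · t* · s/√n = 10.80
95% CI: t* = 2.101, (101.37, 118.43), width = 2 · t* · s/√n = 17.06

The 95% CI is wider by 17.06 - 10.80 = 6.26.
Higher confidence requires a wider interval.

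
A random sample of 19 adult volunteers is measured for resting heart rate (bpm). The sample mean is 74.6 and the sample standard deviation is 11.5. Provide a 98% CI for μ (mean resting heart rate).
(67.87, 81.33)

t-interval (σ unknown):
df = n - 1 = 18
t* = 2.552 for 98% confidence

Margin of error = t* · s/√n = 2.552 · 11.5/√19 = 6.73

CI: (67.87, 81.33)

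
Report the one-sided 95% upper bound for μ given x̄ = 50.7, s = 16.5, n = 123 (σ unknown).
μ ≤ 53.17

Upper bound (one-sided):
t* = 1.657 (one-sided for 95%)
Upper bound = x̄ + t* · s/√n = 50.7 + 1.657 · 16.5/√123 = 53.17

We are 95% confident that μ ≤ 53.17.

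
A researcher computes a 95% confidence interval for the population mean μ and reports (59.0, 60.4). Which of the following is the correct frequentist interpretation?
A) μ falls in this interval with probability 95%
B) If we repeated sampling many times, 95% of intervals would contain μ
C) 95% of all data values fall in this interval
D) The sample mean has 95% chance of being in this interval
B

A) Wrong — μ is fixed; the randomness lives in the interval, not in μ.
B) Correct — this is the frequentist long-run coverage interpretation.
C) Wrong — a CI is about the parameter μ, not individual data values.
D) Wrong — x̄ is observed and sits in the interval by construction.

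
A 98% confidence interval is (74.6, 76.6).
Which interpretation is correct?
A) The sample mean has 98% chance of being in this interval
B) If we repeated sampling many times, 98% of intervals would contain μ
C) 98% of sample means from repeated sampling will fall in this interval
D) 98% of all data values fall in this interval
B

A) Wrong — x̄ is observed and sits in the interval by construction.
B) Correct — this is the frequentist long-run coverage interpretation.
C) Wrong — coverage applies to intervals containing μ, not to future x̄ values.
D) Wrong — a CI is about the parameter μ, not individual data values.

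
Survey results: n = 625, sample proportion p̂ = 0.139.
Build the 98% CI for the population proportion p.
(0.107, 0.171)

Proportion CI:
SE = √(p̂(1-p̂)/n) = √(0.139 · 0.861 / 625) = 0.01384

z* = 2.326
Margin = z* · SE = 2.326 · 0.01384 = 0.0322

CI: 0.139 ± 0.0322 = (0.107, 0.171)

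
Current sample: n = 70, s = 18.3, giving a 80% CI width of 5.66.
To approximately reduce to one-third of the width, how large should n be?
n ≈ 630

CI width ∝ 1/√n
To reduce width by factor 3, need √n to grow by 3 → need 3² = 9 times as many samples.

Current: n = 70, width = 5.66
New: n = 630, width ≈ 1.87

Width reduced by factor of 5.66/1.87 = 3.03.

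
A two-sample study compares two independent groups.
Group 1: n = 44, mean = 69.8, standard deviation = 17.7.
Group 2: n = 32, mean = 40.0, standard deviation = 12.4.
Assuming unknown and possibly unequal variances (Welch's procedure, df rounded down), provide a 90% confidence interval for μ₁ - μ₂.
(24.05, 35.55)

Difference: x̄₁ - x̄₂ = 29.80
SE = √(s₁²/n₁ + s₂²/n₂) = √(17.7²/44 + 12.4²/32) = 3.4533
df = 73.92 → 73 (Welch–Satterthwaite, rounded down)
t* = 1.666

CI: 29.80 ± 1.666 · 3.4533 = 29.80 ± 5.75 = (24.05, 35.55)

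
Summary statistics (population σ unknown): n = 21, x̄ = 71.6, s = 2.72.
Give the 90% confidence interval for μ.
(70.58, 72.62)

t-interval (σ unknown):
df = n - 1 = 20
t* = 1.725 for 90% confidence

Margin of error = t* · s/√n = 1.725 · 2.72/√21 = 1.02

CI: (70.58, 72.62)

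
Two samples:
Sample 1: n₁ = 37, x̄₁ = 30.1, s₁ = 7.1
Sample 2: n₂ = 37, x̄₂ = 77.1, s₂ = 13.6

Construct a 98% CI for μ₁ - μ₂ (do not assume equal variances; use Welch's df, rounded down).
(-53.05, -40.95)

Difference: x̄₁ - x̄₂ = -47.00
SE = √(s₁²/n₁ + s₂²/n₂) = √(7.1²/37 + 13.6²/37) = 2.5222
df = 54.27 → 54 (Welch–Satterthwaite, rounded down)
t* = 2.397

CI: -47.00 ± 2.397 · 2.5222 = -47.00 ± 6.05 = (-53.05, -40.95)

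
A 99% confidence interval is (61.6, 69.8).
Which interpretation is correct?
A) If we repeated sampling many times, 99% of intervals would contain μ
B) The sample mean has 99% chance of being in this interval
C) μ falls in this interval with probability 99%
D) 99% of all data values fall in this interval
A

A) Correct — this is the frequentist long-run coverage interpretation.
B) Wrong — x̄ is observed and sits in the interval by construction.
C) Wrong — μ is fixed; the randomness lives in the interval, not in μ.
D) Wrong — a CI is about the parameter μ, not individual data values.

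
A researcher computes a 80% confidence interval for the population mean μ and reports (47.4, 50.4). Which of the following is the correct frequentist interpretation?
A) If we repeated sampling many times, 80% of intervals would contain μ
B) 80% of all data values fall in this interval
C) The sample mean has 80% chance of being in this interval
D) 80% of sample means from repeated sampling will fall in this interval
A

A) Correct — this is the frequentist long-run coverage interpretation.
B) Wrong — a CI is about the parameter μ, not individual data values.
C) Wrong — x̄ is observed and sits in the interval by construction.
D) Wrong — coverage applies to intervals containing μ, not to future x̄ values.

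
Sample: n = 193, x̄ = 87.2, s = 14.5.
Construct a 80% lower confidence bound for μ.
μ ≥ 86.32

Lower bound (one-sided):
t* = 0.843 (one-sided for 80%)
Lower bound = x̄ - t* · s/√n = 87.2 - 0.843 · 14.5/√193 = 86.32

We are 80% confident that μ ≥ 86.32.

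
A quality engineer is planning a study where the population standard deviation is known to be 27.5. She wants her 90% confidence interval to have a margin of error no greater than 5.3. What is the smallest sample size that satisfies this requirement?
n ≥ 73

For margin E ≤ 5.3:
n ≥ (z* · σ / E)²
n ≥ (1.645 · 27.5 / 5.3)²
n ≥ 72.85

Minimum n = 73 (rounding up)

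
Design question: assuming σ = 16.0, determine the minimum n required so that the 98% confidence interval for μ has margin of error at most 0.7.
n ≥ 2827

For margin E ≤ 0.7:
n ≥ (z* · σ / E)²
n ≥ (2.326 · 16.0 / 0.7)²
n ≥ 2826.59

Minimum n = 2827 (rounding up)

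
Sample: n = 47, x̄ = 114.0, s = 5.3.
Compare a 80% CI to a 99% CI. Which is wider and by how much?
99% CI is wider by 2.14

df = 46
80% CI: t* = 1.300, (112.99, 115.01), width = 2 · t* · s/√n = 2.01
99% CI: t* = 2.687, (111.92, 116.08), width = 2 · t* · s/√n = 4.15

The 99% CI is wider by 4.15 - 2.01 = 2.14.
Higher confidence requires a wider interval.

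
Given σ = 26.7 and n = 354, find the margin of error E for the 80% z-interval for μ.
Margin of error = 1.82

Margin of error = z* · σ/√n
= 1.282 · 26.7/√354
= 1.282 · 26.7/18.8149
= 1.82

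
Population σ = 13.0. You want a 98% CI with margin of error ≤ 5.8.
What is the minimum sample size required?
n ≥ 28

For margin E ≤ 5.8:
n ≥ (z* · σ / E)²
n ≥ (2.326 · 13.0 / 5.8)²
n ≥ 27.18

Minimum n = 28 (rounding up)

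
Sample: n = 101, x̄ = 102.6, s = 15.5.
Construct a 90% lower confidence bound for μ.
μ ≥ 100.61

Lower bound (one-sided):
t* = 1.290 (one-sided for 90%)
Lower bound = x̄ - t* · s/√n = 102.6 - 1.290 · 15.5/√101 = 100.61

We are 90% confident that μ ≥ 100.61.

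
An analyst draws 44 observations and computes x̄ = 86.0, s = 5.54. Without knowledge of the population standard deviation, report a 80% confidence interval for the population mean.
(84.91, 87.09)

t-interval (σ unknown):
df = n - 1 = 43
t* = 1.302 for 80% confidence

Margin of error = t* · s/√n = 1.302 · 5.54/√44 = 1.09

CI: (84.91, 87.09)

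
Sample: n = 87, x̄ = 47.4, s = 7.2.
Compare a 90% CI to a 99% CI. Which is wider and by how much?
99% CI is wider by 1.50

df = 86
90% CI: t* = 1.663, (46.12, 48.68), width = 2 · t* · s/√n = 2.57
99% CI: t* = 2.634, (45.37, 49.43), width = 2 · t* · s/√n = 4.07

The 99% CI is wider by 4.07 - 2.57 = 1.50.
Higher confidence requires a wider interval.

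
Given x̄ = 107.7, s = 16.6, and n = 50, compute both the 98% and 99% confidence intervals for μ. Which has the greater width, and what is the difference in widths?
99% CI is wider by 1.29

df = 49
98% CI: t* = 2.405, (102.05, 113.35), width = 2 · t* · s/√n = 11.29
99% CI: t* = 2.680, (101.41, 113.99), width = 2 · t* · s/√n = 12.58

The 99% CI is wider by 12.58 - 11.29 = 1.29.
Higher confidence requires a wider interval.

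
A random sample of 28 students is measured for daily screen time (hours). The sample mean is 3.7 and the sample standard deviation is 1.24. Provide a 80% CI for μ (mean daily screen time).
(3.39, 4.01)

t-interval (σ unknown):
df = n - 1 = 27
t* = 1.314 for 80% confidence

Margin of error = t* · s/√n = 1.314 · 1.24/√28 = 0.31

CI: (3.39, 4.01)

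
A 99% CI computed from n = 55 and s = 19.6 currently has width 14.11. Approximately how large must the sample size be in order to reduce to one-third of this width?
n ≈ 495

CI width ∝ 1/√n
To reduce width by factor 3, need √n to grow by 3 → need 3² = 9 times as many samples.

Current: n = 55, width = 14.11
New: n = 495, width ≈ 4.56

Width reduced by factor of 14.11/4.56 = 3.09.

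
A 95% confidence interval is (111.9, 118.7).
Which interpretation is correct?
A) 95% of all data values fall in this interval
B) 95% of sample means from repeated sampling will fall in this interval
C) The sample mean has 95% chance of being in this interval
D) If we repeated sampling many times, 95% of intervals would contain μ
D

A) Wrong — a CI is about the parameter μ, not individual data values.
B) Wrong — coverage applies to intervals containing μ, not to future x̄ values.
C) Wrong — x̄ is observed and sits in the interval by construction.
D) Correct — this is the frequentist long-run coverage interpretation.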